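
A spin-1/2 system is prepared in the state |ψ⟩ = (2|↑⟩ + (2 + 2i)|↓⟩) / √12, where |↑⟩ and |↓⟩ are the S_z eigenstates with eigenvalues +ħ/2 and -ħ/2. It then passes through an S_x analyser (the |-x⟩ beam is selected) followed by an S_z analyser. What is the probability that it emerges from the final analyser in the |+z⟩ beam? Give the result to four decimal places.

First analyser (S_x): P(|-x⟩) = |⟨-x|ψ⟩|² = 4/24.
After stage 1 the state is |-x⟩; P(|+z⟩) = |⟨+z|-x⟩|² = 1/2.
Joint probability = 4/24 × 1/2 = 0.0833.

0.0833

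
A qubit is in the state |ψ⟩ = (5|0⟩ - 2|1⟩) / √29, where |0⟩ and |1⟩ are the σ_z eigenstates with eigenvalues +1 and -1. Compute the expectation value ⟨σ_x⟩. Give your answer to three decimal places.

-0.690

⟨σ_x⟩ = 2 Re(a* b)/(|a|²+|b|²) with a = 5, b = -2.
a* b = -10, so ⟨σ_x⟩ = -20/29.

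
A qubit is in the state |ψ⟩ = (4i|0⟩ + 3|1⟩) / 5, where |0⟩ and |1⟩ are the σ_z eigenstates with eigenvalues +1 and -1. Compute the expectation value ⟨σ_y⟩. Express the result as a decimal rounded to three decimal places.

-0.960

⟨σ_y⟩ = 2 Im(a* b)/(|a|²+|b|²) with a = 4i, b = 3.
a* b = -12i, so ⟨σ_y⟩ = -24/25.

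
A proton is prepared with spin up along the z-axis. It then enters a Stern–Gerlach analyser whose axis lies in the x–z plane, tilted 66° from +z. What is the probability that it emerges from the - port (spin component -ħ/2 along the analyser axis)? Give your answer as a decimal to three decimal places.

0.297

For spin-½, the probability of finding spin-up along an axis at angle θ to the initial spin direction is cos²(θ/2); spin-down is sin²(θ/2).
θ = 66°, so P = sin²(33°) ≈ 0.297.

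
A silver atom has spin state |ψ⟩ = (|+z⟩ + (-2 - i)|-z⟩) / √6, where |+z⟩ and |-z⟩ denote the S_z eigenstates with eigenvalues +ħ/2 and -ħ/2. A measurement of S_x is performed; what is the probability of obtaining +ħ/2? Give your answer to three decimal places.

0.167

|+x⟩ = (|+z⟩ + |-z⟩)/√2, so ⟨+x|ψ⟩ = (-1 - i) / (√2·√6).
P = |-1 - i|² / 12 = 2/12.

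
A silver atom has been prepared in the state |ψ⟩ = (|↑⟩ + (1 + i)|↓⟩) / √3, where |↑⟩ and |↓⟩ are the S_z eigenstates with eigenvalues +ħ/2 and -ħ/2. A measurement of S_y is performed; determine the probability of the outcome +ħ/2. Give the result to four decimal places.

|+y⟩ = (|↑⟩ + i|↓⟩)/√2, so ⟨+y|ψ⟩ = (2 - i) / (√2·√3).
P = |2 - i|² / 6 = 5/6.

0.8333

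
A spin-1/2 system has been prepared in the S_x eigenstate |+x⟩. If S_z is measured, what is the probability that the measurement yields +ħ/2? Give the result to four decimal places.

In the S_z basis, |+x⟩ = (|+z⟩ + |-z⟩)/√2 and |+z⟩ = |+z⟩.
|⟨+z|+x⟩|² = 1/2.

0.5000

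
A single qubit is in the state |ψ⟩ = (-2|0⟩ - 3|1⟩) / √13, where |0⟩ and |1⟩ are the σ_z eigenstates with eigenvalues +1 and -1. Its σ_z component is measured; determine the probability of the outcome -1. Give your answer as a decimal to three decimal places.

The -1 outcome corresponds to |1⟩. Its amplitude in |ψ⟩ is -3/√13.
P = |-3|² / 13 = 9/13.

0.692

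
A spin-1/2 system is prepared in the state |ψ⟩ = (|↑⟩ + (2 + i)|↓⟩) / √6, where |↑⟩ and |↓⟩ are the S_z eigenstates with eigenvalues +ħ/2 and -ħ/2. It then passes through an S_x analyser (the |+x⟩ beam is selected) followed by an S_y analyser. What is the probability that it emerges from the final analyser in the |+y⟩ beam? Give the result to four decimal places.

0.4167

First analyser (S_x): P(|+x⟩) = |⟨+x|ψ⟩|² = 10/12.
After stage 1 the state is |+x⟩; P(|+y⟩) = |⟨+y|+x⟩|² = 1/2.
Joint probability = 10/12 × 1/2 = 0.4167.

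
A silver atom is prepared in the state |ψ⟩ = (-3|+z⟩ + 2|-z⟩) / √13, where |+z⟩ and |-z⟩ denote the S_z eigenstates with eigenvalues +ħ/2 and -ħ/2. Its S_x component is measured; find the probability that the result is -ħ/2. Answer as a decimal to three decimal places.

0.962

|-x⟩ = (|+z⟩ - |-z⟩)/√2, so ⟨-x|ψ⟩ = (-5) / (√2·√13).
P = |-5|² / 26 = 25/26.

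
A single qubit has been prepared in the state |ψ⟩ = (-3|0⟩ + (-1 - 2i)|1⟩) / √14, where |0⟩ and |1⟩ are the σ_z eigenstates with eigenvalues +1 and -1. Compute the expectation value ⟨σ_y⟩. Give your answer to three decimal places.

0.857

⟨σ_y⟩ = 2 Im(a* b)/(|a|²+|b|²) with a = -3, b = (-1 - 2i).
a* b = (3 + 6i), so ⟨σ_y⟩ = 12/14.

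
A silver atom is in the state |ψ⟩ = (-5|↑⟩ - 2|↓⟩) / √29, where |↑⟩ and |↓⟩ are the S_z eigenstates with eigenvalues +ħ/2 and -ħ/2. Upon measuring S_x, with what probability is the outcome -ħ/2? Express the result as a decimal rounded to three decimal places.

|-x⟩ = (|↑⟩ - |↓⟩)/√2, so ⟨-x|ψ⟩ = (-3) / (√2·√29).
P = |-3|² / 58 = 9/58.

0.155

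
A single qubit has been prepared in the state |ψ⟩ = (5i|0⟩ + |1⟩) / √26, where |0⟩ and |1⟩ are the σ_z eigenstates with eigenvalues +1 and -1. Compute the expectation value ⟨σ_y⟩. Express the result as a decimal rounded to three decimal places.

-0.385

⟨σ_y⟩ = 2 Im(a* b)/(|a|²+|b|²) with a = 5i, b = 1.
a* b = -5i, so ⟨σ_y⟩ = -10/26.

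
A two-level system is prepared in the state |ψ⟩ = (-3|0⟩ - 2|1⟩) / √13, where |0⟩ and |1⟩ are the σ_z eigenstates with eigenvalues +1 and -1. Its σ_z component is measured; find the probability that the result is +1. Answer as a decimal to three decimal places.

The +1 outcome corresponds to |0⟩. Its amplitude in |ψ⟩ is -3/√13.
P = |-3|² / 13 = 9/13.

0.692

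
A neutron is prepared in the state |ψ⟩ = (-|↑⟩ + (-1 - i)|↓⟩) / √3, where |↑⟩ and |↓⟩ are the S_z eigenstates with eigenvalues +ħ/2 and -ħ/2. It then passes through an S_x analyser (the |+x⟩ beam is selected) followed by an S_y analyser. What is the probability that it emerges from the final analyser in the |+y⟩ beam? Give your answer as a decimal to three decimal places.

0.417

First analyser (S_x): P(|+x⟩) = |⟨+x|ψ⟩|² = 5/6.
After stage 1 the state is |+x⟩; P(|+y⟩) = |⟨+y|+x⟩|² = 1/2.
Joint probability = 5/6 × 1/2 = 0.417.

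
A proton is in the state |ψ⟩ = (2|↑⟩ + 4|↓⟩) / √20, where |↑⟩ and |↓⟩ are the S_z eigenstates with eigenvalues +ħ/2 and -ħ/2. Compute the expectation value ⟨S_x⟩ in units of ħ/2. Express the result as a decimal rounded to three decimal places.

0.800

⟨σ_x⟩ = 2 Re(a* b)/(|a|²+|b|²) with a = 2, b = 4.
a* b = 8, so ⟨σ_x⟩ = 16/20.
⟨S_x⟩ = (ħ/2)·⟨σ_x⟩.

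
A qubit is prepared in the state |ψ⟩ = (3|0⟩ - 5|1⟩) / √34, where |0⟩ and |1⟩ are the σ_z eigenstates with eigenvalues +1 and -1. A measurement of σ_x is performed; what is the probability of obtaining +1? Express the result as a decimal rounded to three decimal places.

0.059

|+x⟩ = (|0⟩ + |1⟩)/√2, so ⟨+x|ψ⟩ = (-2) / (√2·√34).
P = |-2|² / 68 = 4/68.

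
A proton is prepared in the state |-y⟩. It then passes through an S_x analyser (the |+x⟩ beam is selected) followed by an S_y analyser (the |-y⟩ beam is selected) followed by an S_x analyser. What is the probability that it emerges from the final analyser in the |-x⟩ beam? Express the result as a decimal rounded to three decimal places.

0.125

First analyser (S_x): from |-y⟩, P(|+x⟩) = 1/2.
After stage 1 the state is |+x⟩; P(|-y⟩) = |⟨-y|+x⟩|² = 1/2.
After stage 2 the state is |-y⟩; P(|-x⟩) = |⟨-x|-y⟩|² = 1/2.
Joint probability = 1/2 × 1/2 × 1/2 = 0.125.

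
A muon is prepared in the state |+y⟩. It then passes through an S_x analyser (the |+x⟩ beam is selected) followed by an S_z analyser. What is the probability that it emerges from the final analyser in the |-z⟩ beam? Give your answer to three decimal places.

0.250

First analyser (S_x): from |+y⟩, P(|+x⟩) = 1/2.
After stage 1 the state is |+x⟩; P(|-z⟩) = |⟨-z|+x⟩|² = 1/2.
Joint probability = 1/2 × 1/2 = 0.250.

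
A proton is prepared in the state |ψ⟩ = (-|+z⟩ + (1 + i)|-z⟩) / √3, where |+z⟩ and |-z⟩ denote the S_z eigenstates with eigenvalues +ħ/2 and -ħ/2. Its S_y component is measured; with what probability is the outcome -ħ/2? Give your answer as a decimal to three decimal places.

0.833

|-y⟩ = (|+z⟩ - i|-z⟩)/√2, so ⟨-y|ψ⟩ = (-2 + i) / (√2·√3).
P = |-2 + i|² / 6 = 5/6.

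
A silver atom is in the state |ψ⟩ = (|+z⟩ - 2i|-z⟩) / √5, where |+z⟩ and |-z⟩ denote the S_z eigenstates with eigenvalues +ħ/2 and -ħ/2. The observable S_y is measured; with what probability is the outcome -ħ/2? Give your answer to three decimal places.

|-y⟩ = (|+z⟩ - i|-z⟩)/√2, so ⟨-y|ψ⟩ = (3) / (√2·√5).
P = |3|² / 10 = 9/10.

0.900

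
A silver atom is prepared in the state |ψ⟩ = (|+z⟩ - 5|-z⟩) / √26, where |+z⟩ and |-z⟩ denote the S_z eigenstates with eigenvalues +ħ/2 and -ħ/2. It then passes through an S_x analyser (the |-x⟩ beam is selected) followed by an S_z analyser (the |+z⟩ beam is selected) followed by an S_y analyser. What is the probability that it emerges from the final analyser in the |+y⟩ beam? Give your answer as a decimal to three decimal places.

0.173

First analyser (S_x): P(|-x⟩) = |⟨-x|ψ⟩|² = 36/52.
After stage 1 the state is |-x⟩; P(|+z⟩) = |⟨+z|-x⟩|² = 1/2.
After stage 2 the state is |+z⟩; P(|+y⟩) = |⟨+y|+z⟩|² = 1/2.
Joint probability = 36/52 × 1/2 × 1/2 = 0.173.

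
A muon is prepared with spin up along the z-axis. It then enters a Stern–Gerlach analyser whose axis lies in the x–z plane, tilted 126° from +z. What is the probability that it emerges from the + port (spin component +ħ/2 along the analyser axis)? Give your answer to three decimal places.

0.206

For spin-½, the probability of finding spin-up along an axis at angle θ to the initial spin direction is cos²(θ/2); spin-down is sin²(θ/2).
θ = 126°, so P = cos²(63°) ≈ 0.206.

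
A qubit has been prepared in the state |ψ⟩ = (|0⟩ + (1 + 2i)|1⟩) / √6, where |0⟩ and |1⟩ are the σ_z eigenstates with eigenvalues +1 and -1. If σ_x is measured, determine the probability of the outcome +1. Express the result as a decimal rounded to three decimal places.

0.667

|+x⟩ = (|0⟩ + |1⟩)/√2, so ⟨+x|ψ⟩ = (2 + 2i) / (√2·√6).
P = |2 + 2i|² / 12 = 8/12.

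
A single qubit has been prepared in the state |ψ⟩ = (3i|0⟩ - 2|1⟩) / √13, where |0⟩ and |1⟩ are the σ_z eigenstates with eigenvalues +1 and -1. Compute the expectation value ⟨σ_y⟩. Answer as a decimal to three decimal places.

⟨σ_y⟩ = 2 Im(a* b)/(|a|²+|b|²) with a = 3i, b = -2.
a* b = 6i, so ⟨σ_y⟩ = 12/13.

0.923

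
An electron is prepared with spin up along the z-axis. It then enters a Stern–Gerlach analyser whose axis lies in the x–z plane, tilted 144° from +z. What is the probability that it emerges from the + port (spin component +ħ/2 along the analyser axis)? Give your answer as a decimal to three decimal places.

0.095

For spin-½, the probability of finding spin-up along an axis at angle θ to the initial spin direction is cos²(θ/2); spin-down is sin²(θ/2).
θ = 144°, so P = cos²(72°) ≈ 0.095.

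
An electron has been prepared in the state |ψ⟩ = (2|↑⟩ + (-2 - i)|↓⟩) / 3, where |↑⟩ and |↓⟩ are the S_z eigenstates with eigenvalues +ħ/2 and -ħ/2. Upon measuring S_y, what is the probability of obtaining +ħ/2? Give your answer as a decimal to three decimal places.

0.278

|+y⟩ = (|↑⟩ + i|↓⟩)/√2, so ⟨+y|ψ⟩ = (1 + 2i) / (√2·3).
P = |1 + 2i|² / 18 = 5/18.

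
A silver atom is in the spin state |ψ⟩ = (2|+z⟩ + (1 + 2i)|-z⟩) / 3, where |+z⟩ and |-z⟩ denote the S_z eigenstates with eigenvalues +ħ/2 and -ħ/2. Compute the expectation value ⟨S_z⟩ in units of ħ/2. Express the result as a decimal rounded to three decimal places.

-0.111

⟨σ_z⟩ = |a|² - |b|² divided by |a|²+|b|², with a, b the |+z⟩, |-z⟩ amplitudes.
= (4 - 5)/9 = -1/9.
⟨S_z⟩ = (ħ/2)·⟨σ_z⟩.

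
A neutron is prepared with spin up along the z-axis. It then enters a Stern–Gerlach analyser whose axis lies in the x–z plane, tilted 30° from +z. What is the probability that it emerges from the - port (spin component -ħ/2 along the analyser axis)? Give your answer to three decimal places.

0.067

For spin-½, the probability of finding spin-up along an axis at angle θ to the initial spin direction is cos²(θ/2); spin-down is sin²(θ/2).
θ = 30°, so P = sin²(15°) ≈ 0.067.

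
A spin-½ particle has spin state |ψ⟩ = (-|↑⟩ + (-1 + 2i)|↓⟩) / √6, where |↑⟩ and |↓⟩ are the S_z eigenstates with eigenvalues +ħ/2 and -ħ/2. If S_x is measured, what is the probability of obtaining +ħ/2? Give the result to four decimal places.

0.6667

|+x⟩ = (|↑⟩ + |↓⟩)/√2, so ⟨+x|ψ⟩ = (-2 + 2i) / (√2·√6).
P = |-2 + 2i|² / 12 = 8/12.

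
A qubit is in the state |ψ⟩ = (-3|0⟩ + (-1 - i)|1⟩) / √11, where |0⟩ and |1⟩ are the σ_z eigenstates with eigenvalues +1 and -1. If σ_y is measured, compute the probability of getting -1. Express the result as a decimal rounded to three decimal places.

0.227

|-y⟩ = (|0⟩ - i|1⟩)/√2, so ⟨-y|ψ⟩ = (-2 - i) / (√2·√11).
P = |-2 - i|² / 22 = 5/22.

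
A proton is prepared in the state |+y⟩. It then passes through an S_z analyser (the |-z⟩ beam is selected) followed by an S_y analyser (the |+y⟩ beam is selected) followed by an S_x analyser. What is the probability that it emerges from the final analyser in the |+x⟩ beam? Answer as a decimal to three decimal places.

First analyser (S_z): from |+y⟩, P(|-z⟩) = 1/2.
After stage 1 the state is |-z⟩; P(|+y⟩) = |⟨+y|-z⟩|² = 1/2.
After stage 2 the state is |+y⟩; P(|+x⟩) = |⟨+x|+y⟩|² = 1/2.
Joint probability = 1/2 × 1/2 × 1/2 = 0.125.

0.125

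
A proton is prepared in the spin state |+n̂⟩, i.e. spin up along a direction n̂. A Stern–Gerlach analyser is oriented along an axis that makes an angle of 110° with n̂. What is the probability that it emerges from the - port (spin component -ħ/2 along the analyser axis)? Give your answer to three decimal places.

0.671

For spin-½, the probability of finding spin-up along an axis at angle θ to the initial spin direction is cos²(θ/2); spin-down is sin²(θ/2).
θ = 110°, so P = sin²(55°) ≈ 0.671.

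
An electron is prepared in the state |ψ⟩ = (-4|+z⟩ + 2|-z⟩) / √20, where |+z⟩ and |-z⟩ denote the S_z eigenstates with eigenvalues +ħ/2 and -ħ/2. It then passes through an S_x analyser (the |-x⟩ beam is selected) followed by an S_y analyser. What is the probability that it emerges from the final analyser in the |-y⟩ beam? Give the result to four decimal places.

0.4500

First analyser (S_x): P(|-x⟩) = |⟨-x|ψ⟩|² = 36/40.
After stage 1 the state is |-x⟩; P(|-y⟩) = |⟨-y|-x⟩|² = 1/2.
Joint probability = 36/40 × 1/2 = 0.4500.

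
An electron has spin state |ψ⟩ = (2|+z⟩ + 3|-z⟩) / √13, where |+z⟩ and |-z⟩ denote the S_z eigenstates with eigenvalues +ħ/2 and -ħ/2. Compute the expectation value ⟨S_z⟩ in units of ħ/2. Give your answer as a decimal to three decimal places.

-0.385

⟨σ_z⟩ = |a|² - |b|² divided by |a|²+|b|², with a, b the |+z⟩, |-z⟩ amplitudes.
= (4 - 9)/13 = -5/13.
⟨S_z⟩ = (ħ/2)·⟨σ_z⟩.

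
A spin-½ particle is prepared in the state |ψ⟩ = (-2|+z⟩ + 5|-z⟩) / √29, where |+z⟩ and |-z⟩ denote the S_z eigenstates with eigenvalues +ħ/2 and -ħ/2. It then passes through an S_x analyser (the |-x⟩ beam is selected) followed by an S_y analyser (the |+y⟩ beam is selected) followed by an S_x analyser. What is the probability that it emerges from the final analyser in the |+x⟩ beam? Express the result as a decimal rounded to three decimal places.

First analyser (S_x): P(|-x⟩) = |⟨-x|ψ⟩|² = 49/58.
After stage 1 the state is |-x⟩; P(|+y⟩) = |⟨+y|-x⟩|² = 1/2.
After stage 2 the state is |+y⟩; P(|+x⟩) = |⟨+x|+y⟩|² = 1/2.
Joint probability = 49/58 × 1/2 × 1/2 = 0.211.

0.211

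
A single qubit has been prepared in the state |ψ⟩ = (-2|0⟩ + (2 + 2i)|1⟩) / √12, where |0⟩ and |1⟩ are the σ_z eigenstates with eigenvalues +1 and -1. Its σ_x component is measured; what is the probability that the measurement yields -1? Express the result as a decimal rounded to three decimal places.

|-x⟩ = (|0⟩ - |1⟩)/√2, so ⟨-x|ψ⟩ = (-4 - 2i) / (√2·√12).
P = |-4 - 2i|² / 24 = 20/24.

0.833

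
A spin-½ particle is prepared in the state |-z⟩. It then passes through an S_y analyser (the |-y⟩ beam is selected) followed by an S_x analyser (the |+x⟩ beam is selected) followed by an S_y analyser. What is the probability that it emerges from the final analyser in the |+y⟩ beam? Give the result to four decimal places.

0.1250

First analyser (S_y): from |-z⟩, P(|-y⟩) = 1/2.
After stage 1 the state is |-y⟩; P(|+x⟩) = |⟨+x|-y⟩|² = 1/2.
After stage 2 the state is |+x⟩; P(|+y⟩) = |⟨+y|+x⟩|² = 1/2.
Joint probability = 1/2 × 1/2 × 1/2 = 0.1250.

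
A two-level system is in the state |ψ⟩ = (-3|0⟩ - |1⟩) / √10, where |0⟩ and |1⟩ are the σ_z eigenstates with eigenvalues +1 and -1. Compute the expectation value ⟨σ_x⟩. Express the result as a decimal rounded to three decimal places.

⟨σ_x⟩ = 2 Re(a* b)/(|a|²+|b|²) with a = -3, b = -1.
a* b = 3, so ⟨σ_x⟩ = 6/10.

0.600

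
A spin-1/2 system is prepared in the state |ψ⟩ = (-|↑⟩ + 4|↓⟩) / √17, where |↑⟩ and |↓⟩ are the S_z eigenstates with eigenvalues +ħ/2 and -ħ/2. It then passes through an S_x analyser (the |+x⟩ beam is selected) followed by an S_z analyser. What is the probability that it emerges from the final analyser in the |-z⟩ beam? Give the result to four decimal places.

0.1324

First analyser (S_x): P(|+x⟩) = |⟨+x|ψ⟩|² = 9/34.
After stage 1 the state is |+x⟩; P(|-z⟩) = |⟨-z|+x⟩|² = 1/2.
Joint probability = 9/34 × 1/2 = 0.1324.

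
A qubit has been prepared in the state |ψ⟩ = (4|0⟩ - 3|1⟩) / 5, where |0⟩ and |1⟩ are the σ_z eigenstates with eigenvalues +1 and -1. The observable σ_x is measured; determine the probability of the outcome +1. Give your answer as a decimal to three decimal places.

0.020

|+x⟩ = (|0⟩ + |1⟩)/√2, so ⟨+x|ψ⟩ = (1) / (√2·5).
P = |1|² / 50 = 1/50.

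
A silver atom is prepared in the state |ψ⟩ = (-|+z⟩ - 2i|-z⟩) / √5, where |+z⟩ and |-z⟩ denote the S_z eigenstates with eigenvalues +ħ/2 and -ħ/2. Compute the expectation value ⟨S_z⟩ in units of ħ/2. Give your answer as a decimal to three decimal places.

-0.600

⟨σ_z⟩ = |a|² - |b|² divided by |a|²+|b|², with a, b the |+z⟩, |-z⟩ amplitudes.
= (1 - 4)/5 = -3/5.
⟨S_z⟩ = (ħ/2)·⟨σ_z⟩.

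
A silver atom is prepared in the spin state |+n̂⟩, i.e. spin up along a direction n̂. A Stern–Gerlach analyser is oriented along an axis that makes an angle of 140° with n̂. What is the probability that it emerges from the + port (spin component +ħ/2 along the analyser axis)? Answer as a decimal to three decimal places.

0.117

For spin-½, the probability of finding spin-up along an axis at angle θ to the initial spin direction is cos²(θ/2); spin-down is sin²(θ/2).
θ = 140°, so P = cos²(70°) ≈ 0.117.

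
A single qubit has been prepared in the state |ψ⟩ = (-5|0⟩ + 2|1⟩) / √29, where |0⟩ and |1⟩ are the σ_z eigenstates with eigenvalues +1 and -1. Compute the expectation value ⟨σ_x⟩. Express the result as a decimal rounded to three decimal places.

-0.690

⟨σ_x⟩ = 2 Re(a* b)/(|a|²+|b|²) with a = -5, b = 2.
a* b = -10, so ⟨σ_x⟩ = -20/29.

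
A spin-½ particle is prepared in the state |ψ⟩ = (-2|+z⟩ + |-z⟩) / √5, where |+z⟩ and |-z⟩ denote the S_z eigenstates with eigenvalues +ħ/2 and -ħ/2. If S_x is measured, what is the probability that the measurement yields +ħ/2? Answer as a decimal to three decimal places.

0.100

|+x⟩ = (|+z⟩ + |-z⟩)/√2, so ⟨+x|ψ⟩ = (-1) / (√2·√5).
P = |-1|² / 10 = 1/10.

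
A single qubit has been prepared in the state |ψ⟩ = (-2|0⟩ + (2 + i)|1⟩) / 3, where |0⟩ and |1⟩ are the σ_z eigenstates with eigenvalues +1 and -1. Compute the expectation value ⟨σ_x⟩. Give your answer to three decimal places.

-0.889

⟨σ_x⟩ = 2 Re(a* b)/(|a|²+|b|²) with a = -2, b = (2 + i).
a* b = (-4 - 2i), so ⟨σ_x⟩ = -8/9.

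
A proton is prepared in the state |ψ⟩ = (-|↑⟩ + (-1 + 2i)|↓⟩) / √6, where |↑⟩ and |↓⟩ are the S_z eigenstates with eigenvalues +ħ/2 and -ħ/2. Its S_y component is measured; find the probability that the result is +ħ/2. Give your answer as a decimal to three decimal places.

0.167

|+y⟩ = (|↑⟩ + i|↓⟩)/√2, so ⟨+y|ψ⟩ = (1 + i) / (√2·√6).
P = |1 + i|² / 12 = 2/12.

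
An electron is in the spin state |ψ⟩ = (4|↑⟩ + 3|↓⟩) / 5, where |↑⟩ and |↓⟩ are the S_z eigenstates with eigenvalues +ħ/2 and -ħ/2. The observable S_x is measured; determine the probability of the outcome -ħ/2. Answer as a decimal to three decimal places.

|-x⟩ = (|↑⟩ - |↓⟩)/√2, so ⟨-x|ψ⟩ = (1) / (√2·5).
P = |1|² / 50 = 1/50.

0.020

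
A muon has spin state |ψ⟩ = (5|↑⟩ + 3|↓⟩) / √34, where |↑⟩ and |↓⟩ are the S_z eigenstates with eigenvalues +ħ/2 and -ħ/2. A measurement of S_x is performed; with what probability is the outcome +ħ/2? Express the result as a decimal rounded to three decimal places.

0.941

|+x⟩ = (|↑⟩ + |↓⟩)/√2, so ⟨+x|ψ⟩ = (8) / (√2·√34).
P = |8|² / 68 = 64/68.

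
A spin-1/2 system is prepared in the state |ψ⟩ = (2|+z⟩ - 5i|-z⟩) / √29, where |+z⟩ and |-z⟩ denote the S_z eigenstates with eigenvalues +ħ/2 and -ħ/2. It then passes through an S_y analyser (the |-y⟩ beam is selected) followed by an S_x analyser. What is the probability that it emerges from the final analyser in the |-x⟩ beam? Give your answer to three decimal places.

0.422

First analyser (S_y): P(|-y⟩) = |⟨-y|ψ⟩|² = 49/58.
After stage 1 the state is |-y⟩; P(|-x⟩) = |⟨-x|-y⟩|² = 1/2.
Joint probability = 49/58 × 1/2 = 0.422.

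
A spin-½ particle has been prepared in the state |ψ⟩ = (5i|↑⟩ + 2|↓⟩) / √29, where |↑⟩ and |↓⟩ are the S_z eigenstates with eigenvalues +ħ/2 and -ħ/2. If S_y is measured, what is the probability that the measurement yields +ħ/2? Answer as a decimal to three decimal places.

|+y⟩ = (|↑⟩ + i|↓⟩)/√2, so ⟨+y|ψ⟩ = (3i) / (√2·√29).
P = |3i|² / 58 = 9/58.

0.155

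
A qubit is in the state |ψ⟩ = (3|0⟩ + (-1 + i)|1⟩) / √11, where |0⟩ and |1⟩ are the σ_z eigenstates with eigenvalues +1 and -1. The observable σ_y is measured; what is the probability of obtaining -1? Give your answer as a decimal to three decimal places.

|-y⟩ = (|0⟩ - i|1⟩)/√2, so ⟨-y|ψ⟩ = (2 - i) / (√2·√11).
P = |2 - i|² / 22 = 5/22.

0.227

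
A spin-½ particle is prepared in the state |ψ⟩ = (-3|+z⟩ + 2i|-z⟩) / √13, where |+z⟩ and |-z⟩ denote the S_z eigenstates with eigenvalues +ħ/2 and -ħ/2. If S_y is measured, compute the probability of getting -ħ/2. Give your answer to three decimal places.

0.962

|-y⟩ = (|+z⟩ - i|-z⟩)/√2, so ⟨-y|ψ⟩ = (-5) / (√2·√13).
P = |-5|² / 26 = 25/26.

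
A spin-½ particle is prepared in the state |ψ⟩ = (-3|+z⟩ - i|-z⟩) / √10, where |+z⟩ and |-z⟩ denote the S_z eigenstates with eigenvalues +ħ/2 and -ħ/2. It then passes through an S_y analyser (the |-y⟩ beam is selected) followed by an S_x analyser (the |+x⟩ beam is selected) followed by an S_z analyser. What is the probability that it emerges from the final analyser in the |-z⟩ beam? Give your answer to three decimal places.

First analyser (S_y): P(|-y⟩) = |⟨-y|ψ⟩|² = 4/20.
After stage 1 the state is |-y⟩; P(|+x⟩) = |⟨+x|-y⟩|² = 1/2.
After stage 2 the state is |+x⟩; P(|-z⟩) = |⟨-z|+x⟩|² = 1/2.
Joint probability = 4/20 × 1/2 × 1/2 = 0.050.

0.050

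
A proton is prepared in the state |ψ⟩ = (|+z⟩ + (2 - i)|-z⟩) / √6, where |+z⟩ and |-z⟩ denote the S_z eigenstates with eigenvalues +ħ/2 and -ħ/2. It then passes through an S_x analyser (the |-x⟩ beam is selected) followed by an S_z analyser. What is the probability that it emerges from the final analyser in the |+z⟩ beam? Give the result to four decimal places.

First analyser (S_x): P(|-x⟩) = |⟨-x|ψ⟩|² = 2/12.
After stage 1 the state is |-x⟩; P(|+z⟩) = |⟨+z|-x⟩|² = 1/2.
Joint probability = 2/12 × 1/2 = 0.0833.

0.0833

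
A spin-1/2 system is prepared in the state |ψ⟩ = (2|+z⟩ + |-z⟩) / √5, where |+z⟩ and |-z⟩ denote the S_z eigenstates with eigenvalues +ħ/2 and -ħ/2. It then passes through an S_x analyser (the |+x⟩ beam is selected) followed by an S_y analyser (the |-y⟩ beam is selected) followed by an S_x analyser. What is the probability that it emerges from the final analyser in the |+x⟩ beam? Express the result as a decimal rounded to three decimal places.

First analyser (S_x): P(|+x⟩) = |⟨+x|ψ⟩|² = 9/10.
After stage 1 the state is |+x⟩; P(|-y⟩) = |⟨-y|+x⟩|² = 1/2.
After stage 2 the state is |-y⟩; P(|+x⟩) = |⟨+x|-y⟩|² = 1/2.
Joint probability = 9/10 × 1/2 × 1/2 = 0.225.

0.225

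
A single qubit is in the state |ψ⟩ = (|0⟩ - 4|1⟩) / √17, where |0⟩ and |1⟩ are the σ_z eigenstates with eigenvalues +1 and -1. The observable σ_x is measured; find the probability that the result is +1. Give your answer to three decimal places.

|+x⟩ = (|0⟩ + |1⟩)/√2, so ⟨+x|ψ⟩ = (-3) / (√2·√17).
P = |-3|² / 34 = 9/34.

0.265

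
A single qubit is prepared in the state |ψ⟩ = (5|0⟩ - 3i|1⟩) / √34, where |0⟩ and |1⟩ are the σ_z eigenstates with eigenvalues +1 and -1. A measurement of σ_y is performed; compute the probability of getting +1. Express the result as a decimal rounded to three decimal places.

0.059

|+y⟩ = (|0⟩ + i|1⟩)/√2, so ⟨+y|ψ⟩ = (2) / (√2·√34).
P = |2|² / 68 = 4/68.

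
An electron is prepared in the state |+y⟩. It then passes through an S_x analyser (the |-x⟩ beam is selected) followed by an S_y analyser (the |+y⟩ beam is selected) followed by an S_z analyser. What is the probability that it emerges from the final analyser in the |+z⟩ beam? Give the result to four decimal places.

First analyser (S_x): from |+y⟩, P(|-x⟩) = 1/2.
After stage 1 the state is |-x⟩; P(|+y⟩) = |⟨+y|-x⟩|² = 1/2.
After stage 2 the state is |+y⟩; P(|+z⟩) = |⟨+z|+y⟩|² = 1/2.
Joint probability = 1/2 × 1/2 × 1/2 = 0.1250.

0.1250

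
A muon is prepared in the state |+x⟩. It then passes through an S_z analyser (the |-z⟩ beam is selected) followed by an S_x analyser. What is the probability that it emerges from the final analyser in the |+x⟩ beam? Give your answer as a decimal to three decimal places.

0.250

First analyser (S_z): from |+x⟩, P(|-z⟩) = 1/2.
After stage 1 the state is |-z⟩; P(|+x⟩) = |⟨+x|-z⟩|² = 1/2.
Joint probability = 1/2 × 1/2 = 0.250.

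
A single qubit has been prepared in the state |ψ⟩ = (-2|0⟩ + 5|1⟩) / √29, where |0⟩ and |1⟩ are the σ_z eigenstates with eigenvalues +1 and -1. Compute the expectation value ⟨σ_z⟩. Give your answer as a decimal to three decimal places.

-0.724

⟨σ_z⟩ = |a|² - |b|² divided by |a|²+|b|², with a, b the |0⟩, |1⟩ amplitudes.
= (4 - 25)/29 = -21/29.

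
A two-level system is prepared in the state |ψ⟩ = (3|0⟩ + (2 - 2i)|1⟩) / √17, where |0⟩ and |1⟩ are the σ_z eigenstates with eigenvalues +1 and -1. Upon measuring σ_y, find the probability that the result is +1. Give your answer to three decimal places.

0.147

|+y⟩ = (|0⟩ + i|1⟩)/√2, so ⟨+y|ψ⟩ = (1 - 2i) / (√2·√17).
P = |1 - 2i|² / 34 = 5/34.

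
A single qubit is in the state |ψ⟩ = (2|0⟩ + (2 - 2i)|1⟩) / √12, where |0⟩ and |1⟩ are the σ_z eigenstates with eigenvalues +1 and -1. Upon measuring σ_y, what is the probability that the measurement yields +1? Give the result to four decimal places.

0.1667

|+y⟩ = (|0⟩ + i|1⟩)/√2, so ⟨+y|ψ⟩ = (-2i) / (√2·√12).
P = |-2i|² / 24 = 4/24.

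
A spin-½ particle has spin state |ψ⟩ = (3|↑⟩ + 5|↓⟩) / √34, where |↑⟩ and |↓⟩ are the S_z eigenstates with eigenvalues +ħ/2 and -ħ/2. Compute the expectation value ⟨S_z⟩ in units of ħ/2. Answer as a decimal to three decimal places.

-0.471

⟨σ_z⟩ = |a|² - |b|² divided by |a|²+|b|², with a, b the |↑⟩, |↓⟩ amplitudes.
= (9 - 25)/34 = -16/34.
⟨S_z⟩ = (ħ/2)·⟨σ_z⟩.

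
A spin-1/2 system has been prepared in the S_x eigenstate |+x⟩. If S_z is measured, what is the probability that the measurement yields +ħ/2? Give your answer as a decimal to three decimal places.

0.500

In the S_z basis, |+x⟩ = (|↑⟩ + |↓⟩)/√2 and |+z⟩ = |↑⟩.
|⟨+z|+x⟩|² = 1/2.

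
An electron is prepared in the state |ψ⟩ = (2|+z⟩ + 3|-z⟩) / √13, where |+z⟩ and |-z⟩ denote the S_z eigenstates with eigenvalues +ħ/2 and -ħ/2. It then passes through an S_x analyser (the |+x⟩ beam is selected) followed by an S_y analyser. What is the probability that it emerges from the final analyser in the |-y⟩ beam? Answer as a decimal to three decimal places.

First analyser (S_x): P(|+x⟩) = |⟨+x|ψ⟩|² = 25/26.
After stage 1 the state is |+x⟩; P(|-y⟩) = |⟨-y|+x⟩|² = 1/2.
Joint probability = 25/26 × 1/2 = 0.481.

0.481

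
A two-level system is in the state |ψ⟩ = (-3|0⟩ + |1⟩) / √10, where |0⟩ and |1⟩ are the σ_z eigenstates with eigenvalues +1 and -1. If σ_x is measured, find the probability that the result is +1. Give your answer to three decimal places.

|+x⟩ = (|0⟩ + |1⟩)/√2, so ⟨+x|ψ⟩ = (-2) / (√2·√10).
P = |-2|² / 20 = 4/20.

0.200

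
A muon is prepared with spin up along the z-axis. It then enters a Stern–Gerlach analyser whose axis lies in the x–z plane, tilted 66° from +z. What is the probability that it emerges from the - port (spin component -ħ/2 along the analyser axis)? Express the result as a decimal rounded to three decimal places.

For spin-½, the probability of finding spin-up along an axis at angle θ to the initial spin direction is cos²(θ/2); spin-down is sin²(θ/2).
θ = 66°, so P = sin²(33°) ≈ 0.297.

0.297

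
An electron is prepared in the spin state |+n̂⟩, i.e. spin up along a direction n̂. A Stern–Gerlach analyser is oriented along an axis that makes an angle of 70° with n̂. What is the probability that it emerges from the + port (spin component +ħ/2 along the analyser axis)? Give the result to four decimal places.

0.6710

For spin-½, the probability of finding spin-up along an axis at angle θ to the initial spin direction is cos²(θ/2); spin-down is sin²(θ/2).
θ = 70°, so P = cos²(35°) ≈ 0.6710.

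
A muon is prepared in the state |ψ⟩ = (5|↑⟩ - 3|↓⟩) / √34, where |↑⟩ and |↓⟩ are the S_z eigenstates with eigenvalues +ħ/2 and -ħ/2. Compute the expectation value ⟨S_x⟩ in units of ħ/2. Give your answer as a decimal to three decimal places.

-0.882

⟨σ_x⟩ = 2 Re(a* b)/(|a|²+|b|²) with a = 5, b = -3.
a* b = -15, so ⟨σ_x⟩ = -30/34.
⟨S_x⟩ = (ħ/2)·⟨σ_x⟩.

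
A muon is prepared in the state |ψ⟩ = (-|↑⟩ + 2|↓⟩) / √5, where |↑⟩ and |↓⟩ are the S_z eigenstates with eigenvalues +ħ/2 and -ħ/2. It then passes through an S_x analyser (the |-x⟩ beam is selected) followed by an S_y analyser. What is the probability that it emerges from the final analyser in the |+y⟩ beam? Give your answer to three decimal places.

First analyser (S_x): P(|-x⟩) = |⟨-x|ψ⟩|² = 9/10.
After stage 1 the state is |-x⟩; P(|+y⟩) = |⟨+y|-x⟩|² = 1/2.
Joint probability = 9/10 × 1/2 = 0.450.

0.450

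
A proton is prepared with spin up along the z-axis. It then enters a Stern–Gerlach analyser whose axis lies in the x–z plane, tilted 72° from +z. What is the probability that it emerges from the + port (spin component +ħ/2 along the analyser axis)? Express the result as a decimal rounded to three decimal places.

0.655

For spin-½, the probability of finding spin-up along an axis at angle θ to the initial spin direction is cos²(θ/2); spin-down is sin²(θ/2).
θ = 72°, so P = cos²(36°) ≈ 0.655.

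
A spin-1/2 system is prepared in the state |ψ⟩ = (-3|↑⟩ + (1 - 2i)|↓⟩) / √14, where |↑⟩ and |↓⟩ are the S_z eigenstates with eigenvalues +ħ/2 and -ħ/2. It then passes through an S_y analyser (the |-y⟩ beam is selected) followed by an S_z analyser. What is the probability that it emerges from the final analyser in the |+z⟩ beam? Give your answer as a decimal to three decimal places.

First analyser (S_y): P(|-y⟩) = |⟨-y|ψ⟩|² = 2/28.
After stage 1 the state is |-y⟩; P(|+z⟩) = |⟨+z|-y⟩|² = 1/2.
Joint probability = 2/28 × 1/2 = 0.036.

0.036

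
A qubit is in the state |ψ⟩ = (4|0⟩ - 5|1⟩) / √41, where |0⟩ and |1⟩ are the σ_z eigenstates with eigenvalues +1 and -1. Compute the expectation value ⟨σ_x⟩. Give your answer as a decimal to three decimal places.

-0.976

⟨σ_x⟩ = 2 Re(a* b)/(|a|²+|b|²) with a = 4, b = -5.
a* b = -20, so ⟨σ_x⟩ = -40/41.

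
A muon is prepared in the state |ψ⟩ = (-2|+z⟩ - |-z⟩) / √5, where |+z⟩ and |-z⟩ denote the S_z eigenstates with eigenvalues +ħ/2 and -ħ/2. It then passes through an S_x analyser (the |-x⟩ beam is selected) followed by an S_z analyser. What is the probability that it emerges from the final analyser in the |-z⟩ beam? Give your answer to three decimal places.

First analyser (S_x): P(|-x⟩) = |⟨-x|ψ⟩|² = 1/10.
After stage 1 the state is |-x⟩; P(|-z⟩) = |⟨-z|-x⟩|² = 1/2.
Joint probability = 1/10 × 1/2 = 0.050.

0.050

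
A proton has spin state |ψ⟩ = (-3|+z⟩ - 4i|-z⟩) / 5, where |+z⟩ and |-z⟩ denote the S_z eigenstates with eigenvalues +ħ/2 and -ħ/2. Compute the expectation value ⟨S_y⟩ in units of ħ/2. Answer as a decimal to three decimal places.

0.960

⟨σ_y⟩ = 2 Im(a* b)/(|a|²+|b|²) with a = -3, b = -4i.
a* b = 12i, so ⟨σ_y⟩ = 24/25.
⟨S_y⟩ = (ħ/2)·⟨σ_y⟩.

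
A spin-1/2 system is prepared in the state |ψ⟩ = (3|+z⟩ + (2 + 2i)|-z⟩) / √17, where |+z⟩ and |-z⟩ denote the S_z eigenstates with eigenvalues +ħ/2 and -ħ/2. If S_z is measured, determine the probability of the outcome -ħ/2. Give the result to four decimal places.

The -ħ/2 outcome corresponds to |-z⟩. Its amplitude in |ψ⟩ is (2 + 2i)/√17.
P = |2 + 2i|² / 17 = 8/17.

0.4706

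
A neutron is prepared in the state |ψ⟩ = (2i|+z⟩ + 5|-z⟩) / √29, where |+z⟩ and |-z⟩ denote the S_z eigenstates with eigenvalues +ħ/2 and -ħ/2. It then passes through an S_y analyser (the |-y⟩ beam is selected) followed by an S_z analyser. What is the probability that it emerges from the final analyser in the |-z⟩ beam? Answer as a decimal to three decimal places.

0.422

First analyser (S_y): P(|-y⟩) = |⟨-y|ψ⟩|² = 49/58.
After stage 1 the state is |-y⟩; P(|-z⟩) = |⟨-z|-y⟩|² = 1/2.
Joint probability = 49/58 × 1/2 = 0.422.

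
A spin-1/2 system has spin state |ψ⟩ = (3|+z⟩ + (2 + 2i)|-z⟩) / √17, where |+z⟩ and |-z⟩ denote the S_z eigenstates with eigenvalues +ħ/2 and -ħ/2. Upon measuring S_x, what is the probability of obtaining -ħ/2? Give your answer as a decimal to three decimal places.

0.147

|-x⟩ = (|+z⟩ - |-z⟩)/√2, so ⟨-x|ψ⟩ = (1 - 2i) / (√2·√17).
P = |1 - 2i|² / 34 = 5/34.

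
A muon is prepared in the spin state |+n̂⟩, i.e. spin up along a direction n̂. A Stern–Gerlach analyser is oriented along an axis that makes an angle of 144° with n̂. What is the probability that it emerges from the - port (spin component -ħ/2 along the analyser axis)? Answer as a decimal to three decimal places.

For spin-½, the probability of finding spin-up along an axis at angle θ to the initial spin direction is cos²(θ/2); spin-down is sin²(θ/2).
θ = 144°, so P = sin²(72°) ≈ 0.905.

0.905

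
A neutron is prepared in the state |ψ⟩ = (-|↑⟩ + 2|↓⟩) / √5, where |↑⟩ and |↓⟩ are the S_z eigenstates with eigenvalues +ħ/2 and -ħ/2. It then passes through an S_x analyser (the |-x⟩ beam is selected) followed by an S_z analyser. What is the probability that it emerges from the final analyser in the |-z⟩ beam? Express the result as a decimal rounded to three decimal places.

First analyser (S_x): P(|-x⟩) = |⟨-x|ψ⟩|² = 9/10.
After stage 1 the state is |-x⟩; P(|-z⟩) = |⟨-z|-x⟩|² = 1/2.
Joint probability = 9/10 × 1/2 = 0.450.

0.450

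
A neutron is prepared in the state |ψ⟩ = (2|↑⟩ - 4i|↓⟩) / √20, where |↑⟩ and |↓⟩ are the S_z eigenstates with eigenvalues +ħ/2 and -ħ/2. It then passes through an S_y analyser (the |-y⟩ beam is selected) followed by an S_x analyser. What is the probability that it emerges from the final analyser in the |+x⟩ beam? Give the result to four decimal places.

0.4500

First analyser (S_y): P(|-y⟩) = |⟨-y|ψ⟩|² = 36/40.
After stage 1 the state is |-y⟩; P(|+x⟩) = |⟨+x|-y⟩|² = 1/2.
Joint probability = 36/40 × 1/2 = 0.4500.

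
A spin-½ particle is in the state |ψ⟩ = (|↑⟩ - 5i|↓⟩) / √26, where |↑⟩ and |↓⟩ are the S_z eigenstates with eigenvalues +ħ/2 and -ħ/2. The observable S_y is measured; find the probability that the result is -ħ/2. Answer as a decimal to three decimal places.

0.692

|-y⟩ = (|↑⟩ - i|↓⟩)/√2, so ⟨-y|ψ⟩ = (6) / (√2·√26).
P = |6|² / 52 = 36/52.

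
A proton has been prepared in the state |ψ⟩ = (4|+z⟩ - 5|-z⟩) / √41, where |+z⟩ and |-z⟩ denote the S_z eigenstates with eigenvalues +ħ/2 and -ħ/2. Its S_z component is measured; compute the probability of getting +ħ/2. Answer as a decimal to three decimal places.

0.390

The +ħ/2 outcome corresponds to |+z⟩. Its amplitude in |ψ⟩ is 4/√41.
P = |4|² / 41 = 16/41.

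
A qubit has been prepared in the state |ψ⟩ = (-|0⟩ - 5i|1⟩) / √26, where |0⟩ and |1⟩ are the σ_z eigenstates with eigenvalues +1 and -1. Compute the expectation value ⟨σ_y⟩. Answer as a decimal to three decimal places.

0.385

⟨σ_y⟩ = 2 Im(a* b)/(|a|²+|b|²) with a = -1, b = -5i.
a* b = 5i, so ⟨σ_y⟩ = 10/26.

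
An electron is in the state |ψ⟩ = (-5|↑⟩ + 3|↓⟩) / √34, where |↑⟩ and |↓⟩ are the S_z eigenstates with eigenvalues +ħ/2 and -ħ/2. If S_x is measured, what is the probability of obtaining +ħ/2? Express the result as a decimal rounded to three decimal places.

0.059

|+x⟩ = (|↑⟩ + |↓⟩)/√2, so ⟨+x|ψ⟩ = (-2) / (√2·√34).
P = |-2|² / 68 = 4/68.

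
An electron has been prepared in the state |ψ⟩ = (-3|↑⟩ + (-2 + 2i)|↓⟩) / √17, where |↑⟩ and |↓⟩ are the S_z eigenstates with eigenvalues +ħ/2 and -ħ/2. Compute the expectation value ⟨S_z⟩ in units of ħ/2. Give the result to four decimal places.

0.0588

⟨σ_z⟩ = |a|² - |b|² divided by |a|²+|b|², with a, b the |↑⟩, |↓⟩ amplitudes.
= (9 - 8)/17 = 1/17.
⟨S_z⟩ = (ħ/2)·⟨σ_z⟩.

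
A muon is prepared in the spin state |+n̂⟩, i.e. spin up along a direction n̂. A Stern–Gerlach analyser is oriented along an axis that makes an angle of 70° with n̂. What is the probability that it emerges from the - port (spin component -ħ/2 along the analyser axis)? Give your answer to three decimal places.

For spin-½, the probability of finding spin-up along an axis at angle θ to the initial spin direction is cos²(θ/2); spin-down is sin²(θ/2).
θ = 70°, so P = sin²(35°) ≈ 0.329.

0.329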